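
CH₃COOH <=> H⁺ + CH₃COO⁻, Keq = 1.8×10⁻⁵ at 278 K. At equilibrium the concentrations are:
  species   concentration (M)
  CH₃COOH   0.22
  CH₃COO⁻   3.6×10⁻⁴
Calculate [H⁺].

[H⁺] = 0.011 M

At equilibrium, Keq = [H⁺]·[CH₃COO⁻] / [CH₃COOH] = 1.8×10⁻⁵.
([H⁺])·(3.6×10⁻⁴) / (0.22) = 1.8×10⁻⁵
[H⁺] = 0.0110 = 0.011 M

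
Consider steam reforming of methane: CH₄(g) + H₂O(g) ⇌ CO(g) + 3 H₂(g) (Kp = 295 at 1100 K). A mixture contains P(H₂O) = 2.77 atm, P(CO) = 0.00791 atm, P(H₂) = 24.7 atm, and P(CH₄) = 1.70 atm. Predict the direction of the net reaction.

Qp = P(CO)·P(H₂)³ / (P(CH₄)·P(H₂O)) = (0.00791)·(24.7)³ / ((1.70)·(2.77)) = 25.3
Qp = 25.3 < Kp = 295, so the forward reaction proceeds.

to the right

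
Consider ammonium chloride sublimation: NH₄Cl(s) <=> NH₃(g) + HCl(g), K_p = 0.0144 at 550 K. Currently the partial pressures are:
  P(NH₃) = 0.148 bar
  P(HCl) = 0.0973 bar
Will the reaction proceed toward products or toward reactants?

at equilibrium

(NH₄Cl is a pure solid — omitted from Q_p.)
Q_p = P(NH₃)·P(HCl) = (0.148)·(0.0973) = 0.0144
Q_p = 0.0144 = K_p, so the system is already at equilibrium.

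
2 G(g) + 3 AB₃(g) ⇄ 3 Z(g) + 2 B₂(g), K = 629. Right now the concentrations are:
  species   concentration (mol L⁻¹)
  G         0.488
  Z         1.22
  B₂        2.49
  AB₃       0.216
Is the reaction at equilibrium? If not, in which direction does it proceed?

reverse (toward reactants)

Q = [Z]³·[B₂]² / ([G]²·[AB₃]³) = (1.22)³·(2.49)² / ((0.488)²·(0.216)³) = 4690
Q = 4690 > K = 629, so the reverse reaction proceeds.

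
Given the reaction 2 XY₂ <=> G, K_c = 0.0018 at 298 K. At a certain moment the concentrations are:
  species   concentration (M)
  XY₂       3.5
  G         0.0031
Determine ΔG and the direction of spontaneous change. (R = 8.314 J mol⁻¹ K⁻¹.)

Q_c = [G] / [XY₂]² = (0.0031) / (3.5)² = 2.53e-4
ΔG = RT ln(Q_c/K_c) = (8.314 J mol⁻¹ K⁻¹)(298 K) × ln(2.53e-4/0.0018)
   = (2.478 kJ/mol)(-1.962) = -4.86 kJ/mol
ΔG < 0, so the forward reaction is spontaneous (proceeds forward).

ΔG = -4.86 kJ/mol; the forward reaction is spontaneous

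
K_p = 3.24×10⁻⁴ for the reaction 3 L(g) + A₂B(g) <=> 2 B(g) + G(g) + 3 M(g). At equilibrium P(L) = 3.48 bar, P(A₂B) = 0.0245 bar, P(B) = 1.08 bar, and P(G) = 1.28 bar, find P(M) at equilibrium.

P(M) = 0.0607 bar

At equilibrium, K_p = P(B)²·P(G)·P(M)³ / (P(L)³·P(A₂B)) = 3.24×10⁻⁴.
(1.08)²·(1.28)·(P(M))³ / ((3.48)³·(0.0245)) = 3.24×10⁻⁴
P(M)³ = 2.24×10⁻⁴ ⇒ P(M) = 0.0607 bar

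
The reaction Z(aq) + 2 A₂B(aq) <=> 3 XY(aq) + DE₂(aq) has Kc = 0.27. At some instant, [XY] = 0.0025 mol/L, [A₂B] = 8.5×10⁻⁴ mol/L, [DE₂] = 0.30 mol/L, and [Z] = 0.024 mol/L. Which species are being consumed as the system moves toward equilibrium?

Qc = [XY]³·[DE₂] / ([Z]·[A₂B]²) = (0.0025)³·(0.30) / ((0.024)·(8.5×10⁻⁴)²) = 0.27
Qc = 0.27 = Kc; the system is at equilibrium.

none (at equilibrium)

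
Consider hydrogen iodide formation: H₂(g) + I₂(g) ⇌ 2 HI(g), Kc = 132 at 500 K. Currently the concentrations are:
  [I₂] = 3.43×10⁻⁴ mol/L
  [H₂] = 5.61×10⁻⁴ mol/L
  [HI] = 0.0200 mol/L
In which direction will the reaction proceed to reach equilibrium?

to the left

Qc = [HI]² / ([H₂]·[I₂]) = (0.0200)² / ((5.61×10⁻⁴)·(3.43×10⁻⁴)) = 2080
Qc = 2080 > Kc = 132, so the reverse reaction proceeds.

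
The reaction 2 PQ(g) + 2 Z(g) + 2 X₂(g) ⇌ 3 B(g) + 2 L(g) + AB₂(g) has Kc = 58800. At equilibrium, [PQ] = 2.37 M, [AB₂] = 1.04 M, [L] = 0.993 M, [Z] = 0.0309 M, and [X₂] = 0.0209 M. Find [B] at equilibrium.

At equilibrium, Kc = [B]³·[L]²·[AB₂] / ([PQ]²·[Z]²·[X₂]²) = 58800.
([B])³·(0.993)²·(1.04) / ((2.37)²·(0.0309)²·(0.0209)²) = 58800
[B]³ = 0.134 ⇒ [B] = 0.512 M

[B] = 0.512 M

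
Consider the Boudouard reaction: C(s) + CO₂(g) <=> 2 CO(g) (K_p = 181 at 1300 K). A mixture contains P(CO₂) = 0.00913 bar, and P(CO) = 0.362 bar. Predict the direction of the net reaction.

forward (toward products)

(C is a pure solid — omitted from Q_p.)
Q_p = P(CO)² / P(CO₂) = (0.362)² / (0.00913) = 14.4
Q_p = 14.4 < K_p = 181, so the forward reaction proceeds.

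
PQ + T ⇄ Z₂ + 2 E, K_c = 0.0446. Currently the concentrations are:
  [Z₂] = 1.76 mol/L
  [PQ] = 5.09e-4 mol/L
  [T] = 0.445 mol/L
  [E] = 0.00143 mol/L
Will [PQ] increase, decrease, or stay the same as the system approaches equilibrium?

decrease

Q_c = [Z₂]·[E]² / ([PQ]·[T]) = (1.76)·(0.00143)² / ((5.09e-4)·(0.445)) = 0.0159
Q_c = 0.0159 < K_c = 0.0446: net forward reaction.
PQ is a reactant, so it decreases.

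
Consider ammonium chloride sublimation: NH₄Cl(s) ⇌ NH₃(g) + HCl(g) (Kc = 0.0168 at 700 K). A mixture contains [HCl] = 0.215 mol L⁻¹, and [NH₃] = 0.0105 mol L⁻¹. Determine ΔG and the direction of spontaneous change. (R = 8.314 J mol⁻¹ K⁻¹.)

(NH₄Cl is a pure solid — omitted from Qc.)
Qc = [NH₃]·[HCl] = (0.0105)·(0.215) = 0.00226
ΔG = RT ln(Qc/Kc) = (8.314 J mol⁻¹ K⁻¹)(700 K) × ln(0.00226/0.0168)
   = (5.820 kJ/mol)(-2.006) = -11.7 kJ/mol
ΔG < 0, so the forward reaction is spontaneous (proceeds forward).

ΔG = -11.7 kJ/mol; the forward reaction is spontaneous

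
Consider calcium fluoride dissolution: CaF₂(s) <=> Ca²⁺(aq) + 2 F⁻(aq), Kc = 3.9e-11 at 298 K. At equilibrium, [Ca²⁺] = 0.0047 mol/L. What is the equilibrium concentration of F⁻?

(CaF₂ is a pure solid — omitted from Kc.)
At equilibrium, Kc = [Ca²⁺]·[F⁻]² = 3.9e-11.
(0.0047)·([F⁻])² = 3.9e-11
[F⁻]² = 8.30e-9 ⇒ [F⁻] = 9.1e-5 mol/L

[F⁻] = 9.1e-5 mol/L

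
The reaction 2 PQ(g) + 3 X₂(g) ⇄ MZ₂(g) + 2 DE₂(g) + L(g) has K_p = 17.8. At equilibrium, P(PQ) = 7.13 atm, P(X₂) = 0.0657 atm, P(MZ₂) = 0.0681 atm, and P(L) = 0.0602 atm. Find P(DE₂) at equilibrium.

At equilibrium, K_p = P(MZ₂)·P(DE₂)²·P(L) / (P(PQ)²·P(X₂)³) = 17.8.
(0.0681)·(P(DE₂))²·(0.0602) / ((7.13)²·(0.0657)³) = 17.8
P(DE₂)² = 62.6 ⇒ P(DE₂) = 7.91 atm

P(DE₂) = 7.91 atm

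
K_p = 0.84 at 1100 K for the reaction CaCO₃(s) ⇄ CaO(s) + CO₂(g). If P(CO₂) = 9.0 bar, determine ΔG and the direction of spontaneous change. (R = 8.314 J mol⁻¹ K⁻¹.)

ΔG = 21.7 kJ/mol; the forward reaction is non-spontaneous

(CaCO₃, CaO are pure solids — omitted from Q_p.)
Q_p = P(CO₂) = 9.00
ΔG = RT ln(Q_p/K_p) = (8.314 J mol⁻¹ K⁻¹)(1100 K) × ln(9.00/0.84)
   = (9.145 kJ/mol)(2.372) = 21.7 kJ/mol
ΔG > 0, so the forward reaction is non-spontaneous (proceeds in reverse).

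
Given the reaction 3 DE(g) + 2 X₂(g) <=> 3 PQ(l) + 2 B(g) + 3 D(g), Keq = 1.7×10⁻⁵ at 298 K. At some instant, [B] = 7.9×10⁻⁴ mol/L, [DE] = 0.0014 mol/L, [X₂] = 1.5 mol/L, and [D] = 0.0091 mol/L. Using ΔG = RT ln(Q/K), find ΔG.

ΔG = 3.72 kJ/mol

(PQ is a pure liquid — omitted from Q.)
Q = [B]²·[D]³ / ([DE]³·[X₂]²) = (7.9×10⁻⁴)²·(0.0091)³ / ((0.0014)³·(1.5)²) = 7.62×10⁻⁵
ΔG = RT ln(Q/Keq) = (8.314 J mol⁻¹ K⁻¹)(298 K) × ln(7.62×10⁻⁵/1.7×10⁻⁵)
   = (2.478 kJ/mol)(1.500) = 3.72 kJ/mol
ΔG > 0, so the forward reaction is non-spontaneous (proceeds in reverse).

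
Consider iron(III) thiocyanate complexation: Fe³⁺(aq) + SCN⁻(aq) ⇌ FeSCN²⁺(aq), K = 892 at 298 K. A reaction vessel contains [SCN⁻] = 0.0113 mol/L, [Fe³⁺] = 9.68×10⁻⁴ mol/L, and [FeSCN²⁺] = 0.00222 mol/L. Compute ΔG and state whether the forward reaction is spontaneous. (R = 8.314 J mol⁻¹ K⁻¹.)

Q = [FeSCN²⁺] / ([Fe³⁺]·[SCN⁻]) = (0.00222) / ((9.68×10⁻⁴)·(0.0113)) = 203
ΔG = RT ln(Q/K) = (8.314 J mol⁻¹ K⁻¹)(298 K) × ln(203/892)
   = (2.478 kJ/mol)(-1.480) = -3.67 kJ/mol
ΔG < 0, so the forward reaction is spontaneous (proceeds forward).

ΔG = -3.67 kJ/mol; the forward reaction is spontaneous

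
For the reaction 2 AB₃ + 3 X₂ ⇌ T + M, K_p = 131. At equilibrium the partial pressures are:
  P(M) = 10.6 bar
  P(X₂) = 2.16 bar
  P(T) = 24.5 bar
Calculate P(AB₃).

P(AB₃) = 0.444 bar

At equilibrium, K_p = P(T)·P(M) / (P(AB₃)²·P(X₂)³) = 131.
(24.5)·(10.6) / ((P(AB₃))²·(2.16)³) = 131
P(AB₃)² = 0.197 ⇒ P(AB₃) = 0.444 bar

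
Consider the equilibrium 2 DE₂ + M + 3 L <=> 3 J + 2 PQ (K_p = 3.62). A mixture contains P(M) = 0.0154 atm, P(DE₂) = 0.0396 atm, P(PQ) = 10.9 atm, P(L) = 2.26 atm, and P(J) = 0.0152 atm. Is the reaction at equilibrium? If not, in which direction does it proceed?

Q_p = P(J)³·P(PQ)² / (P(DE₂)²·P(M)·P(L)³) = (0.0152)³·(10.9)² / ((0.0396)²·(0.0154)·(2.26)³) = 1.50
Q_p = 1.50 < K_p = 3.62, so the forward reaction proceeds.

to the right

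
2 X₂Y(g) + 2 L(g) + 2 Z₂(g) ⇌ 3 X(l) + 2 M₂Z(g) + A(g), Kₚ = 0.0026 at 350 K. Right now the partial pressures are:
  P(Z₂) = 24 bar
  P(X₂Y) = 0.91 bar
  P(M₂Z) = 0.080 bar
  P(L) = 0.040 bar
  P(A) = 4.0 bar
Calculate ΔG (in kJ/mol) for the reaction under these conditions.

ΔG = 7.44 kJ/mol

(X is a pure liquid — omitted from Qₚ.)
Qₚ = P(M₂Z)²·P(A) / (P(X₂Y)²·P(L)²·P(Z₂)²) = (0.080)²·(4.0) / ((0.91)²·(0.040)²·(24)²) = 0.0335
ΔG = RT ln(Qₚ/Kₚ) = (8.314 J mol⁻¹ K⁻¹)(350 K) × ln(0.0335/0.0026)
   = (2.910 kJ/mol)(2.556) = 7.44 kJ/mol
ΔG > 0, so the forward reaction is non-spontaneous (proceeds in reverse).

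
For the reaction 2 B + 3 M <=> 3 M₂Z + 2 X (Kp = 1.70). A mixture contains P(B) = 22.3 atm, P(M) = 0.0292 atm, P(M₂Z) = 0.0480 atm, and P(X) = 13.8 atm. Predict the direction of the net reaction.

at equilibrium

Qp = P(M₂Z)³·P(X)² / (P(B)²·P(M)³) = (0.0480)³·(13.8)² / ((22.3)²·(0.0292)³) = 1.70
Qp = 1.70 = Kp, so the system is already at equilibrium.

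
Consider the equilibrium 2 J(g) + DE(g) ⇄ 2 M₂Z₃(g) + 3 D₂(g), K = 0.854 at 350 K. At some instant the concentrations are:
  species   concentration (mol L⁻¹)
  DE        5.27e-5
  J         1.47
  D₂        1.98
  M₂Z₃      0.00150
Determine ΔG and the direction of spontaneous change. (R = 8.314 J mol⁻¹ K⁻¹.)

ΔG = -5.00 kJ/mol; the forward reaction is spontaneous

Q = [M₂Z₃]²·[D₂]³ / ([J]²·[DE]) = (0.00150)²·(1.98)³ / ((1.47)²·(5.27e-5)) = 0.153
ΔG = RT ln(Q/K) = (8.314 J mol⁻¹ K⁻¹)(350 K) × ln(0.153/0.854)
   = (2.910 kJ/mol)(-1.719) = -5.00 kJ/mol
ΔG < 0, so the forward reaction is spontaneous (proceeds forward).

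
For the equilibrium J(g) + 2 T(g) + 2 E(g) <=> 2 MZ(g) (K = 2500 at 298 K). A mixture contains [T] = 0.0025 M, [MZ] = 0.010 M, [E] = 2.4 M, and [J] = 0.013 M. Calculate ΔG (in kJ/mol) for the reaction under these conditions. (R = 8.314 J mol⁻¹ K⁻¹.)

Q = [MZ]² / ([J]·[T]²·[E]²) = (0.010)² / ((0.013)·(0.0025)²·(2.4)²) = 214
ΔG = RT ln(Q/K) = (8.314 J mol⁻¹ K⁻¹)(298 K) × ln(214/2500)
   = (2.478 kJ/mol)(-2.458) = -6.09 kJ/mol
ΔG < 0, so the forward reaction is spontaneous (proceeds forward).

ΔG = -6.09 kJ/mol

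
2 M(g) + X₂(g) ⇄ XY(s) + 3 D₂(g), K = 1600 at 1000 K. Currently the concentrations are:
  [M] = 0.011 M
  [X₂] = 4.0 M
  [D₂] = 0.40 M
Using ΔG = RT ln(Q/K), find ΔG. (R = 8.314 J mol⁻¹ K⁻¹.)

(XY is a pure solid — omitted from Q.)
Q = [D₂]³ / ([M]²·[X₂]) = (0.40)³ / ((0.011)²·(4.0)) = 132
ΔG = RT ln(Q/K) = (8.314 J mol⁻¹ K⁻¹)(1000 K) × ln(132/1600)
   = (8.314 kJ/mol)(-2.495) = -20.7 kJ/mol
ΔG < 0, so the forward reaction is spontaneous (proceeds forward).

ΔG = -20.7 kJ/mol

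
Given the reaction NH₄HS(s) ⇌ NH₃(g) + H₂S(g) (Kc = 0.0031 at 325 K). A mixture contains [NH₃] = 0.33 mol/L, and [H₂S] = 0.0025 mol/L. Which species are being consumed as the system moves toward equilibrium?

(NH₄HS is a pure solid — omitted from Qc.)
Qc = [NH₃]·[H₂S] = (0.33)·(0.0025) = 8.2×10⁻⁴
Qc = 8.2×10⁻⁴ < Kc = 0.0031: net forward reaction.

NH₄HS (reactants)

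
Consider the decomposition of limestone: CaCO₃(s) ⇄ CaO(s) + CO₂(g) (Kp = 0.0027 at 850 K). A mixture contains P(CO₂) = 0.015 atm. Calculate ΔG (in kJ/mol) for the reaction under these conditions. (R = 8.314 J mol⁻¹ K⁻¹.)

(CaCO₃, CaO are pure solids — omitted from Qp.)
Qp = P(CO₂) = 0.0150
ΔG = RT ln(Qp/Kp) = (8.314 J mol⁻¹ K⁻¹)(850 K) × ln(0.0150/0.0027)
   = (7.067 kJ/mol)(1.715) = 12.1 kJ/mol
ΔG > 0, so the forward reaction is non-spontaneous (proceeds in reverse).

ΔG = 12.1 kJ/mol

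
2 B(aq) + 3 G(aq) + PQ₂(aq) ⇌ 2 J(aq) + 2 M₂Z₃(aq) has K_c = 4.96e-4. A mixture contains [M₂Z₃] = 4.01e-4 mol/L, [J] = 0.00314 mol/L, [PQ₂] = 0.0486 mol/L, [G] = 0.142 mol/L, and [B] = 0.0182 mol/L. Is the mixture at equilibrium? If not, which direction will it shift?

Q_c = [J]²·[M₂Z₃]² / ([B]²·[G]³·[PQ₂]) = (0.00314)²·(4.01e-4)² / ((0.0182)²·(0.142)³·(0.0486)) = 3.44e-5
Q_c = 3.44e-5 < K_c = 4.96e-4: net forward reaction.

no; Q < K, reaction proceeds forward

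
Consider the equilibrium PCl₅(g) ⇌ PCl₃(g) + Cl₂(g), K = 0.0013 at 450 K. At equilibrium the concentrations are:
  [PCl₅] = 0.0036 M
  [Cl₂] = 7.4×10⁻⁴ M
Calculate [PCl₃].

[PCl₃] = 0.0063 M

At equilibrium, K = [PCl₃]·[Cl₂] / [PCl₅] = 0.0013.
([PCl₃])·(7.4×10⁻⁴) / (0.0036) = 0.0013
[PCl₃] = 0.00632 = 0.0063 M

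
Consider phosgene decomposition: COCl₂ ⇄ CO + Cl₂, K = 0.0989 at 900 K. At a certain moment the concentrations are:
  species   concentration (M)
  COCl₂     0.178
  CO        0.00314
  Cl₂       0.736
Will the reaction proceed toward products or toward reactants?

Q = [CO]·[Cl₂] / [COCl₂] = (0.00314)·(0.736) / (0.178) = 0.0130
Q = 0.0130 < K = 0.0989, so the forward reaction proceeds.

forward (toward products)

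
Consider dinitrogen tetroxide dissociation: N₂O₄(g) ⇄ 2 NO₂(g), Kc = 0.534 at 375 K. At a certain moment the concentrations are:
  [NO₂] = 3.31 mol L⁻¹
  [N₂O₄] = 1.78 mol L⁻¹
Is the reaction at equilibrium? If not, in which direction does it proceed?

Qc = [NO₂]² / [N₂O₄] = (3.31)² / (1.78) = 6.16
Qc = 6.16 > Kc = 0.534, so the reverse reaction proceeds.

in the reverse direction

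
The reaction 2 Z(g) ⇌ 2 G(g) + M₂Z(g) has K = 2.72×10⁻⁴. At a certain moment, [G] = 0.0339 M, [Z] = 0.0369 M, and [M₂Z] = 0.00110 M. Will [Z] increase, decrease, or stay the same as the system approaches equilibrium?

increase

Q = [G]²·[M₂Z] / [Z]² = (0.0339)²·(0.00110) / (0.0369)² = 9.28×10⁻⁴
Q = 9.28×10⁻⁴ > K = 2.72×10⁻⁴: net reverse reaction.
Z is a reactant, so it increases.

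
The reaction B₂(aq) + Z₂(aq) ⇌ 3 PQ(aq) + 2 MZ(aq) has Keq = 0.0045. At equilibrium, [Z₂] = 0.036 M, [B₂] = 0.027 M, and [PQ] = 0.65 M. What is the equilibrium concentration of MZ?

[MZ] = 0.0040 M

At equilibrium, Keq = [PQ]³·[MZ]² / ([B₂]·[Z₂]) = 0.0045.
(0.65)³·([MZ])² / ((0.027)·(0.036)) = 0.0045
[MZ]² = 1.59e-5 ⇒ [MZ] = 0.0040 M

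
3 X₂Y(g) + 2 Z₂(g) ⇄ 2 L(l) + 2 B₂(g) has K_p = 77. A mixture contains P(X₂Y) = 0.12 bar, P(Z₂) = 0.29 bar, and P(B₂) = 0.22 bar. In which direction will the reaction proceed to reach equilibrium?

(L is a pure liquid — omitted from Q_p.)
Q_p = P(B₂)² / (P(X₂Y)³·P(Z₂)²) = (0.22)² / ((0.12)³·(0.29)²) = 330
Q_p = 330 > K_p = 77, so the reverse reaction proceeds.

toward reactants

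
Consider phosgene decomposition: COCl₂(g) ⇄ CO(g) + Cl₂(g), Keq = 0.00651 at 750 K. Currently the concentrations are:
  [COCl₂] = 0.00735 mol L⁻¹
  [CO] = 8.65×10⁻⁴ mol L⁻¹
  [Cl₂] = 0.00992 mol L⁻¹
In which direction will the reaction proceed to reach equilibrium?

Q = [CO]·[Cl₂] / [COCl₂] = (8.65×10⁻⁴)·(0.00992) / (0.00735) = 0.00117
Q = 0.00117 < Keq = 0.00651, so the forward reaction proceeds.

in the forward direction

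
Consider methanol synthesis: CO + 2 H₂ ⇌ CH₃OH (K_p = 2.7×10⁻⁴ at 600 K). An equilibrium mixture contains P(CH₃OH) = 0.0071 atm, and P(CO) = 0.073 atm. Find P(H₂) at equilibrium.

P(H₂) = 19 atm

At equilibrium, K_p = P(CH₃OH) / (P(CO)·P(H₂)²) = 2.7×10⁻⁴.
(0.0071) / ((0.073)·(P(H₂))²) = 2.7×10⁻⁴
P(H₂)² = 360 ⇒ P(H₂) = 19 atm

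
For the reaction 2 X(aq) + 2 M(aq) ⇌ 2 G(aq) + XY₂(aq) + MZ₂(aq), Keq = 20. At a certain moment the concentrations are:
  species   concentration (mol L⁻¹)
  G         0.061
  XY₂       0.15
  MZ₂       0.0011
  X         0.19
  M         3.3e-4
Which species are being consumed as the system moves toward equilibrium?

Q = [G]²·[XY₂]·[MZ₂] / ([X]²·[M]²) = (0.061)²·(0.15)·(0.0011) / ((0.19)²·(3.3e-4)²) = 160
Q = 160 > Keq = 20: net reverse reaction.

G, XY₂, MZ₂ (products)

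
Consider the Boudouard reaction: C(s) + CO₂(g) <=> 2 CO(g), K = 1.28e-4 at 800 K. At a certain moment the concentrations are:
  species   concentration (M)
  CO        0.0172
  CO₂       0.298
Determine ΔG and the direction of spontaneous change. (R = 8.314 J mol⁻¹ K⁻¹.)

ΔG = 13.6 kJ/mol; the forward reaction is non-spontaneous

(C is a pure solid — omitted from Q.)
Q = [CO]² / [CO₂] = (0.0172)² / (0.298) = 9.93e-4
ΔG = RT ln(Q/K) = (8.314 J mol⁻¹ K⁻¹)(800 K) × ln(9.93e-4/1.28e-4)
   = (6.651 kJ/mol)(2.049) = 13.6 kJ/mol
ΔG > 0, so the forward reaction is non-spontaneous (proceeds in reverse).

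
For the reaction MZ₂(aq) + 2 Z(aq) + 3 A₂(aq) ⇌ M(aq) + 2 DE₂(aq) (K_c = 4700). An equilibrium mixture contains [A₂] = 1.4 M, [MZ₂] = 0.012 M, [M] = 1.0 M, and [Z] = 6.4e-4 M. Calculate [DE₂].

[DE₂] = 0.0080 M

At equilibrium, K_c = [M]·[DE₂]² / ([MZ₂]·[Z]²·[A₂]³) = 4700.
(1.0)·([DE₂])² / ((0.012)·(6.4e-4)²·(1.4)³) = 4700
[DE₂]² = 6.34e-5 ⇒ [DE₂] = 0.0080 M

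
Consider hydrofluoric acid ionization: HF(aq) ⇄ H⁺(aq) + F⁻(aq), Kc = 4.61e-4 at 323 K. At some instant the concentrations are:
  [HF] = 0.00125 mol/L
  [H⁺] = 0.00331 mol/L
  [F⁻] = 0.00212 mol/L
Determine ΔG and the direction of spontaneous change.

ΔG = 6.71 kJ/mol; the forward reaction is non-spontaneous

Qc = [H⁺]·[F⁻] / [HF] = (0.00331)·(0.00212) / (0.00125) = 0.00561
ΔG = RT ln(Qc/Kc) = (8.314 J mol⁻¹ K⁻¹)(323 K) × ln(0.00561/4.61e-4)
   = (2.685 kJ/mol)(2.499) = 6.71 kJ/mol
ΔG > 0, so the forward reaction is non-spontaneous (proceeds in reverse).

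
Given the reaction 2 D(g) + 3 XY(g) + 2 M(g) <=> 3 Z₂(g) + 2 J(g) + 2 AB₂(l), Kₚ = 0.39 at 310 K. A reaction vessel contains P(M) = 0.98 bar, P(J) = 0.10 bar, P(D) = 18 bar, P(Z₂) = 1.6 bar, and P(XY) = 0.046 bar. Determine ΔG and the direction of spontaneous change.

(AB₂ is a pure liquid — omitted from Qₚ.)
Qₚ = P(Z₂)³·P(J)² / (P(D)²·P(XY)³·P(M)²) = (1.6)³·(0.10)² / ((18)²·(0.046)³·(0.98)²) = 1.35
ΔG = RT ln(Qₚ/Kₚ) = (8.314 J mol⁻¹ K⁻¹)(310 K) × ln(1.35/0.39)
   = (2.577 kJ/mol)(1.242) = 3.20 kJ/mol
ΔG > 0, so the forward reaction is non-spontaneous (proceeds in reverse).

ΔG = 3.20 kJ/mol; the forward reaction is non-spontaneous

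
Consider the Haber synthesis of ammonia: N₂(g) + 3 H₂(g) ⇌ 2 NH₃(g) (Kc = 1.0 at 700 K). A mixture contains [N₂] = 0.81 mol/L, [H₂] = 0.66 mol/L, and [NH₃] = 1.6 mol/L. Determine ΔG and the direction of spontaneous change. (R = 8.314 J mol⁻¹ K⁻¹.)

Qc = [NH₃]² / ([N₂]·[H₂]³) = (1.6)² / ((0.81)·(0.66)³) = 11.0
ΔG = RT ln(Qc/Kc) = (8.314 J mol⁻¹ K⁻¹)(700 K) × ln(11.0/1.0)
   = (5.820 kJ/mol)(2.398) = 14.0 kJ/mol
ΔG > 0, so the forward reaction is non-spontaneous (proceeds in reverse).

ΔG = 14.0 kJ/mol; the forward reaction is non-spontaneous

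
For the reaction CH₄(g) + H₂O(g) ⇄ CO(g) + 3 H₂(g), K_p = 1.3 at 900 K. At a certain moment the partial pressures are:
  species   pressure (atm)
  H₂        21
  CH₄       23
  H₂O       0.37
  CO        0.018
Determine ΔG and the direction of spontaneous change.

ΔG = 20.3 kJ/mol; the forward reaction is non-spontaneous

Q_p = P(CO)·P(H₂)³ / (P(CH₄)·P(H₂O)) = (0.018)·(21)³ / ((23)·(0.37)) = 19.6
ΔG = RT ln(Q_p/K_p) = (8.314 J mol⁻¹ K⁻¹)(900 K) × ln(19.6/1.3)
   = (7.483 kJ/mol)(2.713) = 20.3 kJ/mol
ΔG > 0, so the forward reaction is non-spontaneous (proceeds in reverse).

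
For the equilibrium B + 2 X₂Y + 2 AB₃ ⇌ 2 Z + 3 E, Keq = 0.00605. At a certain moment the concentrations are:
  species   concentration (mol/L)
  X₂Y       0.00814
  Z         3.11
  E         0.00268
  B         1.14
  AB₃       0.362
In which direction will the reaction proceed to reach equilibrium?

in the reverse direction

Q = [Z]²·[E]³ / ([B]·[X₂Y]²·[AB₃]²) = (3.11)²·(0.00268)³ / ((1.14)·(0.00814)²·(0.362)²) = 0.0188
Q = 0.0188 > Keq = 0.00605, so the reverse reaction proceeds.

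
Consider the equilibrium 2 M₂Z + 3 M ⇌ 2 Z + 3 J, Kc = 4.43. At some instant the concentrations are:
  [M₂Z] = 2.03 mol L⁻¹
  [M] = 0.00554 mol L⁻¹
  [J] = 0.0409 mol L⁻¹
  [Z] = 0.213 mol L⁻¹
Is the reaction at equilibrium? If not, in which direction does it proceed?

Qc = [Z]²·[J]³ / ([M₂Z]²·[M]³) = (0.213)²·(0.0409)³ / ((2.03)²·(0.00554)³) = 4.43
Qc = 4.43 = Kc, so the system is already at equilibrium.

neither direction; the system is at equilibrium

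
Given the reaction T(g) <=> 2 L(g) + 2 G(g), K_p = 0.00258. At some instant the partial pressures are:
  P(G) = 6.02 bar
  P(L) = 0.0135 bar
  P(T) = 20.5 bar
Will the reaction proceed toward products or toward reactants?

to the right

Q_p = P(L)²·P(G)² / P(T) = (0.0135)²·(6.02)² / (20.5) = 3.22e-4
Q_p = 3.22e-4 < K_p = 0.00258, so the forward reaction proceeds.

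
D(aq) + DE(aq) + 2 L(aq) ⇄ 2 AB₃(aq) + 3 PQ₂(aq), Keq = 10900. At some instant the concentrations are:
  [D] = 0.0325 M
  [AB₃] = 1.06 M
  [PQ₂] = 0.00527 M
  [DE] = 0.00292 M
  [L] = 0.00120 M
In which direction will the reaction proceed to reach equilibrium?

Q = [AB₃]²·[PQ₂]³ / ([D]·[DE]·[L]²) = (1.06)²·(0.00527)³ / ((0.0325)·(0.00292)·(0.00120)²) = 1200
Q = 1200 < Keq = 10900, so the forward reaction proceeds.

to the right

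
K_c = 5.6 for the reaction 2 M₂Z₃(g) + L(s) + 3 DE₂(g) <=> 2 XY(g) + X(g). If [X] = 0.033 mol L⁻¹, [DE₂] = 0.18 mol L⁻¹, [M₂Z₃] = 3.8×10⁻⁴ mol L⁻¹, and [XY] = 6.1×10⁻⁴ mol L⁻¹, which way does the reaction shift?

(L is a pure solid — omitted from Q_c.)
Q_c = [XY]²·[X] / ([M₂Z₃]²·[DE₂]³) = (6.1×10⁻⁴)²·(0.033) / ((3.8×10⁻⁴)²·(0.18)³) = 15
Q_c = 15 > K_c = 5.6, so the reverse reaction proceeds.

toward reactants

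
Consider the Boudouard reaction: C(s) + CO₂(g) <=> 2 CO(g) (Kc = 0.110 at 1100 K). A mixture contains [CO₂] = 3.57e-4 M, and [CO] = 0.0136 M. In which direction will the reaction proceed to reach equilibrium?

toward reactants

(C is a pure solid — omitted from Qc.)
Qc = [CO]² / [CO₂] = (0.0136)² / (3.57e-4) = 0.518
Qc = 0.518 > Kc = 0.110, so the reverse reaction proceeds.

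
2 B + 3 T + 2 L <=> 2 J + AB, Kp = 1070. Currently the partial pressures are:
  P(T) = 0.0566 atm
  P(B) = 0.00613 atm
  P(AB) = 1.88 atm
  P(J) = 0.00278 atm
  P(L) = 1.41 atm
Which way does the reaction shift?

neither direction; the system is at equilibrium

Qp = P(J)²·P(AB) / (P(B)²·P(T)³·P(L)²) = (0.00278)²·(1.88) / ((0.00613)²·(0.0566)³·(1.41)²) = 1070
Qp = 1070 = Kp, so the system is already at equilibrium.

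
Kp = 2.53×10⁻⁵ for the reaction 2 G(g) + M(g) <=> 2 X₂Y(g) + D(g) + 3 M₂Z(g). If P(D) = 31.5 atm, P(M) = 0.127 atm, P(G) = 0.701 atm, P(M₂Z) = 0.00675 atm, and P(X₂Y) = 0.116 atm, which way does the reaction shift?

Qp = P(X₂Y)²·P(D)·P(M₂Z)³ / (P(G)²·P(M)) = (0.116)²·(31.5)·(0.00675)³ / ((0.701)²·(0.127)) = 2.09×10⁻⁶
Qp = 2.09×10⁻⁶ < Kp = 2.53×10⁻⁵, so the forward reaction proceeds.

in the forward direction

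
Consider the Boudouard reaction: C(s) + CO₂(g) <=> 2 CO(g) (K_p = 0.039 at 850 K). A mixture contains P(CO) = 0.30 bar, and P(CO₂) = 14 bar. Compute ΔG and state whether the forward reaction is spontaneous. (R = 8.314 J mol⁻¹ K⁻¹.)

(C is a pure solid — omitted from Q_p.)
Q_p = P(CO)² / P(CO₂) = (0.30)² / (14) = 0.00643
ΔG = RT ln(Q_p/K_p) = (8.314 J mol⁻¹ K⁻¹)(850 K) × ln(0.00643/0.039)
   = (7.067 kJ/mol)(-1.803) = -12.7 kJ/mol
ΔG < 0, so the forward reaction is spontaneous (proceeds forward).

ΔG = -12.7 kJ/mol; the forward reaction is spontaneous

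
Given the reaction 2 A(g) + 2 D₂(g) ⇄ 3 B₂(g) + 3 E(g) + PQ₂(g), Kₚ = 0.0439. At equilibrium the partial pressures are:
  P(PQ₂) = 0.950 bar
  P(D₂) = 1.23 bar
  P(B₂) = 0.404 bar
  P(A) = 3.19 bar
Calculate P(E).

P(E) = 2.21 bar

At equilibrium, Kₚ = P(B₂)³·P(E)³·P(PQ₂) / (P(A)²·P(D₂)²) = 0.0439.
(0.404)³·(P(E))³·(0.950) / ((3.19)²·(1.23)²) = 0.0439
P(E)³ = 10.8 ⇒ P(E) = 2.21 bar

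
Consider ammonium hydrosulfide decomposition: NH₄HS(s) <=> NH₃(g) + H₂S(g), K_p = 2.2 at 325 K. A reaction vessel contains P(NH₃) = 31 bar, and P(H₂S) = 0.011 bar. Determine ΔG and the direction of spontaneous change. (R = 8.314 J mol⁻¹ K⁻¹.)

(NH₄HS is a pure solid — omitted from Q_p.)
Q_p = P(NH₃)·P(H₂S) = (31)·(0.011) = 0.341
ΔG = RT ln(Q_p/K_p) = (8.314 J mol⁻¹ K⁻¹)(325 K) × ln(0.341/2.2)
   = (2.702 kJ/mol)(-1.864) = -5.04 kJ/mol
ΔG < 0, so the forward reaction is spontaneous (proceeds forward).

ΔG = -5.04 kJ/mol; the forward reaction is spontaneous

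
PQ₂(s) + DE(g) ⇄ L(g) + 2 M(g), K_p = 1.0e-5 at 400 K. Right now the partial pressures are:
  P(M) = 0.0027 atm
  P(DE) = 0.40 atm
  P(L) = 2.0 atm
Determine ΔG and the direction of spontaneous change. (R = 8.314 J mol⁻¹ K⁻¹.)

ΔG = 4.30 kJ/mol; the forward reaction is non-spontaneous

(PQ₂ is a pure solid — omitted from Q_p.)
Q_p = P(L)·P(M)² / P(DE) = (2.0)·(0.0027)² / (0.40) = 3.64e-5
ΔG = RT ln(Q_p/K_p) = (8.314 J mol⁻¹ K⁻¹)(400 K) × ln(3.64e-5/1.0e-5)
   = (3.326 kJ/mol)(1.292) = 4.30 kJ/mol
ΔG > 0, so the forward reaction is non-spontaneous (proceeds in reverse).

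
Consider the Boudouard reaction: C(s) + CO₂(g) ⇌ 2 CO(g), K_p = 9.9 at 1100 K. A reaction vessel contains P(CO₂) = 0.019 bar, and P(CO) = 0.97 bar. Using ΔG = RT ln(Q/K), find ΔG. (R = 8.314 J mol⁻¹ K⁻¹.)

ΔG = 14.7 kJ/mol

(C is a pure solid — omitted from Q_p.)
Q_p = P(CO)² / P(CO₂) = (0.97)² / (0.019) = 49.5
ΔG = RT ln(Q_p/K_p) = (8.314 J mol⁻¹ K⁻¹)(1100 K) × ln(49.5/9.9)
   = (9.145 kJ/mol)(1.609) = 14.7 kJ/mol
ΔG > 0, so the forward reaction is non-spontaneous (proceeds in reverse).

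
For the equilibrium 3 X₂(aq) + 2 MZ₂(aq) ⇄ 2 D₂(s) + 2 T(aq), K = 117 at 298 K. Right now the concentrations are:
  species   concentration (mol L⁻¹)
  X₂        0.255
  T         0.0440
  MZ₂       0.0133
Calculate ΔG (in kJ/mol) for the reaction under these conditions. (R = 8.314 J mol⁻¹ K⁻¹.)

(D₂ is a pure solid — omitted from Q.)
Q = [T]² / ([X₂]³·[MZ₂]²) = (0.0440)² / ((0.255)³·(0.0133)²) = 660
ΔG = RT ln(Q/K) = (8.314 J mol⁻¹ K⁻¹)(298 K) × ln(660/117)
   = (2.478 kJ/mol)(1.730) = 4.29 kJ/mol
ΔG > 0, so the forward reaction is non-spontaneous (proceeds in reverse).

ΔG = 4.29 kJ/mol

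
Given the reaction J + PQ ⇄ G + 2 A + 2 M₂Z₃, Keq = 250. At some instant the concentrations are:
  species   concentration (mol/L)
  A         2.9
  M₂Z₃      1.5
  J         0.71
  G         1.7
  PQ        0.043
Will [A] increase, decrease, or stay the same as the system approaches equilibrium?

Q = [G]·[A]²·[M₂Z₃]² / ([J]·[PQ]) = (1.7)·(2.9)²·(1.5)² / ((0.71)·(0.043)) = 1100
Q = 1100 > Keq = 250: net reverse reaction.
A is a product, so it decreases.

decrease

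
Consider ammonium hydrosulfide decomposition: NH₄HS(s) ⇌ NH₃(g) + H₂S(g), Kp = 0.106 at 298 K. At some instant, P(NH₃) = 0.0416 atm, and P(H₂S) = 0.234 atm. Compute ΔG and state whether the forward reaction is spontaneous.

ΔG = -5.92 kJ/mol; the forward reaction is spontaneous

(NH₄HS is a pure solid — omitted from Qp.)
Qp = P(NH₃)·P(H₂S) = (0.0416)·(0.234) = 0.00973
ΔG = RT ln(Qp/Kp) = (8.314 J mol⁻¹ K⁻¹)(298 K) × ln(0.00973/0.106)
   = (2.478 kJ/mol)(-2.388) = -5.92 kJ/mol
ΔG < 0, so the forward reaction is spontaneous (proceeds forward).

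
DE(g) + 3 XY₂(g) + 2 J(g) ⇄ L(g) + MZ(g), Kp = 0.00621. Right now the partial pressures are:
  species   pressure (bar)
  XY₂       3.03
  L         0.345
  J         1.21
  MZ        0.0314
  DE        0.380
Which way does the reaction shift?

Qp = P(L)·P(MZ) / (P(DE)·P(XY₂)³·P(J)²) = (0.345)·(0.0314) / ((0.380)·(3.03)³·(1.21)²) = 7.00×10⁻⁴
Qp = 7.00×10⁻⁴ < Kp = 0.00621, so the forward reaction proceeds.

forward (toward products)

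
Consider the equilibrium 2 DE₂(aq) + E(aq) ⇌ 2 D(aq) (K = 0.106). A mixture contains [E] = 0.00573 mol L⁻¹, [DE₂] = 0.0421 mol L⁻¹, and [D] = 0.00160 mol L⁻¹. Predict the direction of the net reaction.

to the left

Q = [D]² / ([DE₂]²·[E]) = (0.00160)² / ((0.0421)²·(0.00573)) = 0.252
Q = 0.252 > K = 0.106, so the reverse reaction proceeds.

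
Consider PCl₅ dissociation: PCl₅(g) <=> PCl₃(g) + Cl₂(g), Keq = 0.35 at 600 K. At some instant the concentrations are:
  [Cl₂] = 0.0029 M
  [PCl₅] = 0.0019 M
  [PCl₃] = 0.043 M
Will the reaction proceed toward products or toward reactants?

in the forward direction

Q = [PCl₃]·[Cl₂] / [PCl₅] = (0.043)·(0.0029) / (0.0019) = 0.066
Q = 0.066 < Keq = 0.35, so the forward reaction proceeds.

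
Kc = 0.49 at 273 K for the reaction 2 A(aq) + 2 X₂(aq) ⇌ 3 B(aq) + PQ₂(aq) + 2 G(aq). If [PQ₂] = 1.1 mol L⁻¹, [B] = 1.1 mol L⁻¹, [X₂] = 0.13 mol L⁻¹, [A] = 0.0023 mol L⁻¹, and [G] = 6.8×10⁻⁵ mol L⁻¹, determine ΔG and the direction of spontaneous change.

Qc = [B]³·[PQ₂]·[G]² / ([A]²·[X₂]²) = (1.1)³·(1.1)·(6.8×10⁻⁵)² / ((0.0023)²·(0.13)²) = 0.0757
ΔG = RT ln(Qc/Kc) = (8.314 J mol⁻¹ K⁻¹)(273 K) × ln(0.0757/0.49)
   = (2.270 kJ/mol)(-1.868) = -4.24 kJ/mol
ΔG < 0, so the forward reaction is spontaneous (proceeds forward).

ΔG = -4.24 kJ/mol; the forward reaction is spontaneous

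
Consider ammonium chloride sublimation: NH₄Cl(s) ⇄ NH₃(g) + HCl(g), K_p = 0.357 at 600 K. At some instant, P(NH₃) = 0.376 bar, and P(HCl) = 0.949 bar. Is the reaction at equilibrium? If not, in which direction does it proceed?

at equilibrium

(NH₄Cl is a pure solid — omitted from Q_p.)
Q_p = P(NH₃)·P(HCl) = (0.376)·(0.949) = 0.357
Q_p = 0.357 = K_p, so the system is already at equilibrium.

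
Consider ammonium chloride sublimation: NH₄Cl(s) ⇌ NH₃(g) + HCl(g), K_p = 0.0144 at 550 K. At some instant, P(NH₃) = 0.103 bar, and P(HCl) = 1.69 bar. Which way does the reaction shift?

(NH₄Cl is a pure solid — omitted from Q_p.)
Q_p = P(NH₃)·P(HCl) = (0.103)·(1.69) = 0.174
Q_p = 0.174 > K_p = 0.0144, so the reverse reaction proceeds.

toward reactants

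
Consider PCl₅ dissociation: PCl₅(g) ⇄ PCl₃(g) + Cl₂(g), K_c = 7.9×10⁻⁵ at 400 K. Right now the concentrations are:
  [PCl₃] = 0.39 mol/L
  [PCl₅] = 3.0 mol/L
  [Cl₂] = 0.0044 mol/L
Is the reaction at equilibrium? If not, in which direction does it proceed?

Q_c = [PCl₃]·[Cl₂] / [PCl₅] = (0.39)·(0.0044) / (3.0) = 5.7×10⁻⁴
Q_c = 5.7×10⁻⁴ > K_c = 7.9×10⁻⁵, so the reverse reaction proceeds.

toward reactants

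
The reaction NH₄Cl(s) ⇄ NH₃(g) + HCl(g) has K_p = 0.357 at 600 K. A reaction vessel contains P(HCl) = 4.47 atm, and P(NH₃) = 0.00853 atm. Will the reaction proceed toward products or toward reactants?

(NH₄Cl is a pure solid — omitted from Q_p.)
Q_p = P(NH₃)·P(HCl) = (0.00853)·(4.47) = 0.0381
Q_p = 0.0381 < K_p = 0.357, so the forward reaction proceeds.

in the forward direction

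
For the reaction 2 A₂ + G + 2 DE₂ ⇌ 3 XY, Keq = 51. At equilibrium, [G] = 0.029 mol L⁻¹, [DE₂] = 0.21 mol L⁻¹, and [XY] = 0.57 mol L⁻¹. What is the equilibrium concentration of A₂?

At equilibrium, Keq = [XY]³ / ([A₂]²·[G]·[DE₂]²) = 51.
(0.57)³ / (([A₂])²·(0.029)·(0.21)²) = 51
[A₂]² = 2.84 ⇒ [A₂] = 1.7 mol L⁻¹

[A₂] = 1.7 mol L⁻¹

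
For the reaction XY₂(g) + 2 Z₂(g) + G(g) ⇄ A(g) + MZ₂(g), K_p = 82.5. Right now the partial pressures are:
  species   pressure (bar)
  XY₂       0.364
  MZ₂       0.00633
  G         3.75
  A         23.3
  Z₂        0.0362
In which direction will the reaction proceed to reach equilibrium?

no net change (already at equilibrium)

Q_p = P(A)·P(MZ₂) / (P(XY₂)·P(Z₂)²·P(G)) = (23.3)·(0.00633) / ((0.364)·(0.0362)²·(3.75)) = 82.5
Q_p = 82.5 = K_p, so the system is already at equilibrium.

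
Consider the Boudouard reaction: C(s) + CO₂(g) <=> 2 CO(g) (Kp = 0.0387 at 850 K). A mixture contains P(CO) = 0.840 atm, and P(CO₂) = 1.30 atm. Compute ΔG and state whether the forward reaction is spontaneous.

ΔG = 18.7 kJ/mol; the forward reaction is non-spontaneous

(C is a pure solid — omitted from Qp.)
Qp = P(CO)² / P(CO₂) = (0.840)² / (1.30) = 0.543
ΔG = RT ln(Qp/Kp) = (8.314 J mol⁻¹ K⁻¹)(850 K) × ln(0.543/0.0387)
   = (7.067 kJ/mol)(2.641) = 18.7 kJ/mol
ΔG > 0, so the forward reaction is non-spontaneous (proceeds in reverse).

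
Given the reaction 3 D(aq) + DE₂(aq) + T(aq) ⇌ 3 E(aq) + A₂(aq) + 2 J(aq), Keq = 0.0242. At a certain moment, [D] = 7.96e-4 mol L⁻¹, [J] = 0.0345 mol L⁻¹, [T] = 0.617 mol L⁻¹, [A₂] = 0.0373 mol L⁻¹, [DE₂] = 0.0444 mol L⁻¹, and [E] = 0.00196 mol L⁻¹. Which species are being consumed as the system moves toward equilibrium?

Q = [E]³·[A₂]·[J]² / ([D]³·[DE₂]·[T]) = (0.00196)³·(0.0373)·(0.0345)² / ((7.96e-4)³·(0.0444)·(0.617)) = 0.0242
Q = 0.0242 = Keq; the system is at equilibrium.

none (at equilibrium)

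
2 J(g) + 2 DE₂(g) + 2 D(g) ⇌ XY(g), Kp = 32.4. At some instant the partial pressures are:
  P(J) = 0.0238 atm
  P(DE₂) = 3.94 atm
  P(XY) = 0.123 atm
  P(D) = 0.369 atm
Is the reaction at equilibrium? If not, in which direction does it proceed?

in the reverse direction

Qp = P(XY) / (P(J)²·P(DE₂)²·P(D)²) = (0.123) / ((0.0238)²·(3.94)²·(0.369)²) = 103
Qp = 103 > Kp = 32.4, so the reverse reaction proceeds.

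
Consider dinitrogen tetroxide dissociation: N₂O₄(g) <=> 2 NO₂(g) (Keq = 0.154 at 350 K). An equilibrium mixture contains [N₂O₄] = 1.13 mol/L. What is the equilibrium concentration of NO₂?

[NO₂] = 0.417 mol/L

At equilibrium, Keq = [NO₂]² / [N₂O₄] = 0.154.
([NO₂])² / (1.13) = 0.154
[NO₂]² = 0.174 ⇒ [NO₂] = 0.417 mol/L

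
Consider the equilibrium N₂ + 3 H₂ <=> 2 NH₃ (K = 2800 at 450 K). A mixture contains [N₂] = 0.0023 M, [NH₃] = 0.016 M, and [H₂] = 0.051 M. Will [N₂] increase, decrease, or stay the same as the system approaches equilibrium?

decrease

Q = [NH₃]² / ([N₂]·[H₂]³) = (0.016)² / ((0.0023)·(0.051)³) = 840
Q = 840 < K = 2800: net forward reaction.
N₂ is a reactant, so it decreases.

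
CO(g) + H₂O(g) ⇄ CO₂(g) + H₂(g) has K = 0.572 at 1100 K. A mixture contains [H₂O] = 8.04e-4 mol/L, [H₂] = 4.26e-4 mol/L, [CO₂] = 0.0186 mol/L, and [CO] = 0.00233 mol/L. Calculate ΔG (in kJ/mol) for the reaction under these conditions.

ΔG = 18.3 kJ/mol

Q = [CO₂]·[H₂] / ([CO]·[H₂O]) = (0.0186)·(4.26e-4) / ((0.00233)·(8.04e-4)) = 4.23
ΔG = RT ln(Q/K) = (8.314 J mol⁻¹ K⁻¹)(1100 K) × ln(4.23/0.572)
   = (9.145 kJ/mol)(2.001) = 18.3 kJ/mol
ΔG > 0, so the forward reaction is non-spontaneous (proceeds in reverse).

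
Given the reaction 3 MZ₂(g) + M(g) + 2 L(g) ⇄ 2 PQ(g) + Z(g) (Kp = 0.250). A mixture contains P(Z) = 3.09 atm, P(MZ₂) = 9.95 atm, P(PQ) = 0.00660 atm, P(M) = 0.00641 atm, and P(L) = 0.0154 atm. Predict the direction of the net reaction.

toward products

Qp = P(PQ)²·P(Z) / (P(MZ₂)³·P(M)·P(L)²) = (0.00660)²·(3.09) / ((9.95)³·(0.00641)·(0.0154)²) = 0.0899
Qp = 0.0899 < Kp = 0.250, so the forward reaction proceeds.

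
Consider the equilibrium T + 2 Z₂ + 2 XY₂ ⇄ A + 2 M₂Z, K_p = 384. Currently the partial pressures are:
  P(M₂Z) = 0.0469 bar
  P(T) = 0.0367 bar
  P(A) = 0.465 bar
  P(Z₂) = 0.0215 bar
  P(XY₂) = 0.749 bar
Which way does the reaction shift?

Q_p = P(A)·P(M₂Z)² / (P(T)·P(Z₂)²·P(XY₂)²) = (0.465)·(0.0469)² / ((0.0367)·(0.0215)²·(0.749)²) = 107
Q_p = 107 < K_p = 384, so the forward reaction proceeds.

forward (toward products)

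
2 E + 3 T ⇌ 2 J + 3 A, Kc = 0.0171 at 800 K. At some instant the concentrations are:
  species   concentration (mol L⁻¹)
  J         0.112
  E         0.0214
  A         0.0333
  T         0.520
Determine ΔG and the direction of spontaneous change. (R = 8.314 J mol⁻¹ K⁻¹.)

ΔG = -5.76 kJ/mol; the forward reaction is spontaneous

Qc = [J]²·[A]³ / ([E]²·[T]³) = (0.112)²·(0.0333)³ / ((0.0214)²·(0.520)³) = 0.00719
ΔG = RT ln(Qc/Kc) = (8.314 J mol⁻¹ K⁻¹)(800 K) × ln(0.00719/0.0171)
   = (6.651 kJ/mol)(-0.8664) = -5.76 kJ/mol
ΔG < 0, so the forward reaction is spontaneous (proceeds forward).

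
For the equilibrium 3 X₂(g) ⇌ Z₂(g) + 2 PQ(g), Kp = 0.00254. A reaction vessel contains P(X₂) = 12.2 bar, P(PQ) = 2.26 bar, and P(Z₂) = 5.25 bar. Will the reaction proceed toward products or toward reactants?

Qp = P(Z₂)·P(PQ)² / P(X₂)³ = (5.25)·(2.26)² / (12.2)³ = 0.0148
Qp = 0.0148 > Kp = 0.00254, so the reverse reaction proceeds.

in the reverse direction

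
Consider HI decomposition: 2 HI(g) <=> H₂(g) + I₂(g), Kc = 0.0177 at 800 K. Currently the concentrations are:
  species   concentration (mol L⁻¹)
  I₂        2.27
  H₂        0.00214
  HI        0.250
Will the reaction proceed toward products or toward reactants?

to the left

Qc = [H₂]·[I₂] / [HI]² = (0.00214)·(2.27) / (0.250)² = 0.0777
Qc = 0.0777 > Kc = 0.0177, so the reverse reaction proceeds.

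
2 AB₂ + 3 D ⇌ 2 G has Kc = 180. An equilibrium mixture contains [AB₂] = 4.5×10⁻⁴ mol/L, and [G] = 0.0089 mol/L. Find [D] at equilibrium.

[D] = 1.3 mol/L

At equilibrium, Kc = [G]² / ([AB₂]²·[D]³) = 180.
(0.0089)² / ((4.5×10⁻⁴)²·([D])³) = 180
[D]³ = 2.17 ⇒ [D] = 1.3 mol/L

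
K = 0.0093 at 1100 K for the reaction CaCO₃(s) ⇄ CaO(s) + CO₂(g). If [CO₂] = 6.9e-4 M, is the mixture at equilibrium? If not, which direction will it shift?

(CaCO₃, CaO are pure solids — omitted from Q.)
Q = [CO₂] = 6.9e-4
Q = 6.9e-4 < K = 0.0093: net forward reaction.

no; Q < K, reaction proceeds forward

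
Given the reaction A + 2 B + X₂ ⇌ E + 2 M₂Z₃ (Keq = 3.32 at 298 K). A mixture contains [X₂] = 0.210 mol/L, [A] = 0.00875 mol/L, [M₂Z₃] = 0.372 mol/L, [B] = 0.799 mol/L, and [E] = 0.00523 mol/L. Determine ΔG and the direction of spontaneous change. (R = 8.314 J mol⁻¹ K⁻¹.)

ΔG = -4.17 kJ/mol; the forward reaction is spontaneous

Q = [E]·[M₂Z₃]² / ([A]·[B]²·[X₂]) = (0.00523)·(0.372)² / ((0.00875)·(0.799)²·(0.210)) = 0.617
ΔG = RT ln(Q/Keq) = (8.314 J mol⁻¹ K⁻¹)(298 K) × ln(0.617/3.32)
   = (2.478 kJ/mol)(-1.683) = -4.17 kJ/mol
ΔG < 0, so the forward reaction is spontaneous (proceeds forward).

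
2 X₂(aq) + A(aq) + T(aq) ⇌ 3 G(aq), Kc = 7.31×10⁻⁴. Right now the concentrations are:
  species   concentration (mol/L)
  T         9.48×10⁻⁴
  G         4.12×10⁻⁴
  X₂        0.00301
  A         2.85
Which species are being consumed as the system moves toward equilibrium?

Qc = [G]³ / ([X₂]²·[A]·[T]) = (4.12×10⁻⁴)³ / ((0.00301)²·(2.85)·(9.48×10⁻⁴)) = 0.00286
Qc = 0.00286 > Kc = 7.31×10⁻⁴: net reverse reaction.

G (products)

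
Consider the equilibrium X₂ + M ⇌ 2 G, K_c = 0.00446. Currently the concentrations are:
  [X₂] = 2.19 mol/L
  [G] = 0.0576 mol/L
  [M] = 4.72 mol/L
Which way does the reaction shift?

to the right

Q_c = [G]² / ([X₂]·[M]) = (0.0576)² / ((2.19)·(4.72)) = 3.21e-4
Q_c = 3.21e-4 < K_c = 0.00446, so the forward reaction proceeds.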